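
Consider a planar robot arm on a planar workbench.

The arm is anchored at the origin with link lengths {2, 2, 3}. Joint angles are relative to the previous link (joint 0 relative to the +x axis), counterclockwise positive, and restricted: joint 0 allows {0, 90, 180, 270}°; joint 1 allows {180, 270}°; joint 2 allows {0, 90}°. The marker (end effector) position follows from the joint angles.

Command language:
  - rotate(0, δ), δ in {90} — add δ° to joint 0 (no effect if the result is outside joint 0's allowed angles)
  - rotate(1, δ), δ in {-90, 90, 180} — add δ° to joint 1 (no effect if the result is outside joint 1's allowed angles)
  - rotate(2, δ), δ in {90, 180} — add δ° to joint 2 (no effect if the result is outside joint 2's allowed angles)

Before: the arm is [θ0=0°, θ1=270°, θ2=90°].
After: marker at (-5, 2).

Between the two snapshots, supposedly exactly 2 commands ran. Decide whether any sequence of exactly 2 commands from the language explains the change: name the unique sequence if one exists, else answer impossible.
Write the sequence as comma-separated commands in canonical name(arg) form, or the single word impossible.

initial: [θ0=0°, θ1=270°, θ2=90°]
step 1 (rotate(0, 90)): [θ0=90°, θ1=270°, θ2=90°]
step 2 (rotate(0, 90)): [θ0=180°, θ1=270°, θ2=90°]
no other 2-command option fits: unique.

rotate(0, 90), rotate(0, 90)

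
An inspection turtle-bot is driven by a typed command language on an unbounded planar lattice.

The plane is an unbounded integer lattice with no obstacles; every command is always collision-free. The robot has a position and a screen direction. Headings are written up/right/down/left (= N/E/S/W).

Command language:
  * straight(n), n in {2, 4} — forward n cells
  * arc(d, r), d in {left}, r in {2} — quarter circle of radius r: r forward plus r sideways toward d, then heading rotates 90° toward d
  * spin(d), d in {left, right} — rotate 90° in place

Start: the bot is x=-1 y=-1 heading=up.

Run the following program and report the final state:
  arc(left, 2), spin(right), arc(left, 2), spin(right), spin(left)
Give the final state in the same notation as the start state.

t0: x=-1 y=-1 heading=up
t=1 arc(left, 2) ⇒ x=-3 y=1 heading=left
t=2 spin(right) ⇒ x=-3 y=1 heading=up
t=3 arc(left, 2) ⇒ x=-5 y=3 heading=left
t=4 spin(right) ⇒ x=-5 y=3 heading=up
t=5 spin(left) ⇒ x=-5 y=3 heading=left

x=-5 y=3 heading=left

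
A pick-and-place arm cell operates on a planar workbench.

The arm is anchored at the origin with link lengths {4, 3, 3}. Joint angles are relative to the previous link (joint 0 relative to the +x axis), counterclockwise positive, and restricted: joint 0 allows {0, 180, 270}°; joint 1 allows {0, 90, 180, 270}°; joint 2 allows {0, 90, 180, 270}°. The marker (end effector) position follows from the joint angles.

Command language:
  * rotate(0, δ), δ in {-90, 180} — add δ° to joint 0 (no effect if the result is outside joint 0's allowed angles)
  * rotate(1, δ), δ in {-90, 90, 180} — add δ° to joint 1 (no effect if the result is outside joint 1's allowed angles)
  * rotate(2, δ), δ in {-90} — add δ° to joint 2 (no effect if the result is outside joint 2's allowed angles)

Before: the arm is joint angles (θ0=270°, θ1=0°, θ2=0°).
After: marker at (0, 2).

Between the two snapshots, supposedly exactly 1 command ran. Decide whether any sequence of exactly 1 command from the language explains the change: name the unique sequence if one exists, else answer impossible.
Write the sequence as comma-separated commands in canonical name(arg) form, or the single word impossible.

rotate(1, 180)

t0: joint angles (θ0=270°, θ1=0°, θ2=0°)
[1] after rotate(1, 180): joint angles (θ0=270°, θ1=180°, θ2=0°)
all 6 alternatives checked — unique.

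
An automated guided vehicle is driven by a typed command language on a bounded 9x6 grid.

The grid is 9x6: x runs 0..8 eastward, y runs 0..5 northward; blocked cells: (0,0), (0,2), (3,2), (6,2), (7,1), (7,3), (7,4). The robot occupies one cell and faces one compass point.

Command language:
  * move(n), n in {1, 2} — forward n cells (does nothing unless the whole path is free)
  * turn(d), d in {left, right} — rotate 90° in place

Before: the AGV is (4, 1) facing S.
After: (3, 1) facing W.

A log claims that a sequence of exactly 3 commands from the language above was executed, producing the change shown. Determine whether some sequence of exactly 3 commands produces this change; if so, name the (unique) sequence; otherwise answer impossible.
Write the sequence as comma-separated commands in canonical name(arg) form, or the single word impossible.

move(2), turn(right), move(1)

key: move(2) would leave the grid, so it does nothing
begin: (4, 1) facing S
[1] after move(2): (4, 1) facing S
[2] after turn(right): (4, 1) facing W
[3] after move(1): (3, 1) facing W
no other 3-command option fits: unique.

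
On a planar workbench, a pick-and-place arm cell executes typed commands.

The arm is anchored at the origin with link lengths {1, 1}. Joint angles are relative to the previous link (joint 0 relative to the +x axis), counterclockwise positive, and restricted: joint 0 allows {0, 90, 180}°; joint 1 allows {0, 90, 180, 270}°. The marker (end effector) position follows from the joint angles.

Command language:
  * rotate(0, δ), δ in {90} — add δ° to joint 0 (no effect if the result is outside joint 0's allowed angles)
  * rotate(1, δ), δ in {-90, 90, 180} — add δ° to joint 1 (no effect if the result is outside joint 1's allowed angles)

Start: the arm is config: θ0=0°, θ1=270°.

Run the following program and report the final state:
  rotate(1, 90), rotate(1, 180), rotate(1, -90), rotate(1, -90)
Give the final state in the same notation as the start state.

t0: config: θ0=0°, θ1=270°
t=1 rotate(1, 90) ⇒ config: θ0=0°, θ1=0°
t=2 rotate(1, 180) ⇒ config: θ0=0°, θ1=180°
t=3 rotate(1, -90) ⇒ config: θ0=0°, θ1=90°
t=4 rotate(1, -90) ⇒ config: θ0=0°, θ1=0°

config: θ0=0°, θ1=0°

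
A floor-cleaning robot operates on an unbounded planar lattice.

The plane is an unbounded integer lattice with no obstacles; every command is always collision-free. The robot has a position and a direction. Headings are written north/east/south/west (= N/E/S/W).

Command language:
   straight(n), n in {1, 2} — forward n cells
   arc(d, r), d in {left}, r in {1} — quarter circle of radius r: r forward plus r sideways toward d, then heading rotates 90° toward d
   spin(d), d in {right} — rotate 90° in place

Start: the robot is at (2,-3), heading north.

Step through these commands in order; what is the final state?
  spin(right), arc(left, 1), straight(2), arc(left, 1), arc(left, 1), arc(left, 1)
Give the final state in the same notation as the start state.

initial: at (2,-3), heading north
[1] after spin(right): at (2,-3), heading east
[2] after arc(left, 1): at (3,-2), heading north
[3] after straight(2): at (3,0), heading north
[4] after arc(left, 1): at (2,1), heading west
[5] after arc(left, 1): at (1,0), heading south
[6] after arc(left, 1): at (2,-1), heading east

at (2,-1), heading east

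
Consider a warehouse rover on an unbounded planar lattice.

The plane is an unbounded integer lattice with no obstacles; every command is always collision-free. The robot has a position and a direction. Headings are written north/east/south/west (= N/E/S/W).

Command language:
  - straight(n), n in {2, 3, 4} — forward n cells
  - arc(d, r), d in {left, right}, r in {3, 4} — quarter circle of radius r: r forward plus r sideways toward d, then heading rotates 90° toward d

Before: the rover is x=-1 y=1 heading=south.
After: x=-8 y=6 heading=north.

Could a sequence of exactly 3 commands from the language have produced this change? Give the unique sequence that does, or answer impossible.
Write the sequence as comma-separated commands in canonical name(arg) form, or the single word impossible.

arc(right, 3), arc(right, 4), straight(4)

key: order matters: swapping arc(right, 3) and straight(4) lands elsewhere
begin: x=-1 y=1 heading=south
1. arc(right, 3) → x=-4 y=-2 heading=west
2. arc(right, 4) → x=-8 y=2 heading=north
3. straight(4) → x=-8 y=6 heading=north
uniquely the one of 343 3-step routes that fits.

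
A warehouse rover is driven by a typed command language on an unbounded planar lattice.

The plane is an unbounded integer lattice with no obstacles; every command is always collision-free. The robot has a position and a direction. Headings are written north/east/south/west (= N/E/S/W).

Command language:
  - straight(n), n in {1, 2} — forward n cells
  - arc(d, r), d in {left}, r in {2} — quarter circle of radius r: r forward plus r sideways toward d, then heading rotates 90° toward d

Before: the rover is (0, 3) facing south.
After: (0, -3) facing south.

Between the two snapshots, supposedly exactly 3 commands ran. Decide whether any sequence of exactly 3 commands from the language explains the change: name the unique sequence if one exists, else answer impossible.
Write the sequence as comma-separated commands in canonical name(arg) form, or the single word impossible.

key: still facing S at the end — nothing in the sequence rotates
t0: (0, 3) facing south
[1] after straight(2): (0, 1) facing south
[2] after straight(2): (0, -1) facing south
[3] after straight(2): (0, -3) facing south
no rival 3-sequence matches.

straight(2), straight(2), straight(2)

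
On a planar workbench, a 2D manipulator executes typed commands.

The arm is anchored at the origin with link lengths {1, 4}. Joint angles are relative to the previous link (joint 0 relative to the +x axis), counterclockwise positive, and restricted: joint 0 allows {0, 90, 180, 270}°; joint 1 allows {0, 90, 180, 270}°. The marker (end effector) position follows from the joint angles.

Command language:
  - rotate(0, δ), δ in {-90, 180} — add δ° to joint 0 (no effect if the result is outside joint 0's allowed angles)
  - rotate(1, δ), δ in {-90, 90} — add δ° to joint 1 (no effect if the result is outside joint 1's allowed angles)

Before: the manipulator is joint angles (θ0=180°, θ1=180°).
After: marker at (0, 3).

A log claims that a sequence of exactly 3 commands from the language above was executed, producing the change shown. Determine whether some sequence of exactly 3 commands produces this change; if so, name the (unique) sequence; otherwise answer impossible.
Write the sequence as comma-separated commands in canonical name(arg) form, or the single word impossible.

rotate(0, -90), rotate(0, -90), rotate(0, -90)

begin: joint angles (θ0=180°, θ1=180°)
[1] after rotate(0, -90): joint angles (θ0=90°, θ1=180°)
[2] after rotate(0, -90): joint angles (θ0=0°, θ1=180°)
[3] after rotate(0, -90): joint angles (θ0=270°, θ1=180°)
no rival 3-sequence matches.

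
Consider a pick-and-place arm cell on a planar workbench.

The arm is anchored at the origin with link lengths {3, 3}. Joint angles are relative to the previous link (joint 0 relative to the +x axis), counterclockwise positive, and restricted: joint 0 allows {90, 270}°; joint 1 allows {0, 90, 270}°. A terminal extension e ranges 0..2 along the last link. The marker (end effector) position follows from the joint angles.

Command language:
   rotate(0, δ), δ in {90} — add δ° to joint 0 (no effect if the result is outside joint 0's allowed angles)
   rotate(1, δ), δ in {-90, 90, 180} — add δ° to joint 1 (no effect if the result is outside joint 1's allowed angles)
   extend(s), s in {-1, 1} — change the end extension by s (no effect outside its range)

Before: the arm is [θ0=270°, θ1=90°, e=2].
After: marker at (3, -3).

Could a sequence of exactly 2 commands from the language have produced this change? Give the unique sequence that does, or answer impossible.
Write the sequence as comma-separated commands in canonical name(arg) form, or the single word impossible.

start: [θ0=270°, θ1=90°, e=2]
step 1 (extend(-1)): [θ0=270°, θ1=90°, e=1]
step 2 (extend(-1)): [θ0=270°, θ1=90°, e=0]
all 36 alternatives checked — unique.

extend(-1), extend(-1)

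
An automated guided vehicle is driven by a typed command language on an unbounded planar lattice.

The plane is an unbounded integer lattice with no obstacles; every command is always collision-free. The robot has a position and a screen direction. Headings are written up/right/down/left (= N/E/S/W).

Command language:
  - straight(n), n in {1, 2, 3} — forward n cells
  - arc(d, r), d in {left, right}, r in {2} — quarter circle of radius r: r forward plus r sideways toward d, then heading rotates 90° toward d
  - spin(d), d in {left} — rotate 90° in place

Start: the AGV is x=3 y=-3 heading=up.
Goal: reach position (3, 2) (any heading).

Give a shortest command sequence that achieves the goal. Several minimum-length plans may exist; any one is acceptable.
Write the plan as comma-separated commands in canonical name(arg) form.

initial: x=3 y=-3 heading=up
[1] after straight(2): x=3 y=-1 heading=up
[2] after straight(3): x=3 y=2 heading=up
minimal: 2 command(s), checked below 2.

straight(2), straight(3)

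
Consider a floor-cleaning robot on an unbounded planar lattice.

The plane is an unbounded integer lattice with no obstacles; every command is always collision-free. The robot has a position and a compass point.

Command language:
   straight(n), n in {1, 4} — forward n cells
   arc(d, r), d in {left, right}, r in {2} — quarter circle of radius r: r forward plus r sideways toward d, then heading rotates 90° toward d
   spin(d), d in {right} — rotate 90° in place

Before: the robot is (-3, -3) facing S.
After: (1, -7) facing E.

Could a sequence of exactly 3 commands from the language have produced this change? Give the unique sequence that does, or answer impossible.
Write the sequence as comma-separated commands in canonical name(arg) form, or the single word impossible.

key: cell and facing (now E) both changed — the 3 commands mix motion and turning
initial: (-3, -3) facing S
t=1 arc(left, 2) ⇒ (-1, -5) facing E
t=2 spin(right) ⇒ (-1, -5) facing S
t=3 arc(left, 2) ⇒ (1, -7) facing E
uniquely the one of 125 3-step routes that fits.

arc(left, 2), spin(right), arc(left, 2)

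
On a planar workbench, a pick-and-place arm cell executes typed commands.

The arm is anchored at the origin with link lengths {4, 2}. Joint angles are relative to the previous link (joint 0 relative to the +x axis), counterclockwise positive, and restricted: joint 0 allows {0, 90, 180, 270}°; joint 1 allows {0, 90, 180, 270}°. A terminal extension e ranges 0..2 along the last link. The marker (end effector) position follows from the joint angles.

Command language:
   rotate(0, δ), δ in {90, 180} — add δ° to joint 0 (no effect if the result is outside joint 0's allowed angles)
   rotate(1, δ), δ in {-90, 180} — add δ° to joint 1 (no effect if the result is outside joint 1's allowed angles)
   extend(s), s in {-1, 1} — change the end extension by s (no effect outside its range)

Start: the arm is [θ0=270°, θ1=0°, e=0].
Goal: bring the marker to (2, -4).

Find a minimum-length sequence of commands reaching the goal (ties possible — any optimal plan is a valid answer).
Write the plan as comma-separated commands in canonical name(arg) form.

begin: [θ0=270°, θ1=0°, e=0]
[1] after rotate(1, -90): [θ0=270°, θ1=270°, e=0]
[2] after rotate(1, 180): [θ0=270°, θ1=90°, e=0]
minimal: 2 command(s), checked below 2.

rotate(1, -90), rotate(1, 180)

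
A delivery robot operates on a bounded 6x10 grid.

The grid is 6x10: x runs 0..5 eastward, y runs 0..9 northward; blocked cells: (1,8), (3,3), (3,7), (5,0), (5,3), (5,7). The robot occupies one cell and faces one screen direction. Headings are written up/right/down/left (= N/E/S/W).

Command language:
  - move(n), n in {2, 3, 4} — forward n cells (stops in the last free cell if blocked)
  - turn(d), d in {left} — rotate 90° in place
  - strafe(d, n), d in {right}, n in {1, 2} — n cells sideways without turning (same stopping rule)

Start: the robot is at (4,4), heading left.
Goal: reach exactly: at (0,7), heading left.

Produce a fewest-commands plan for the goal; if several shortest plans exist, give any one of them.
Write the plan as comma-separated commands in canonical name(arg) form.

initial: at (4,4), heading left
[1] after move(4): at (0,4), heading left
[2] after strafe(right, 2): at (0,6), heading left
[3] after strafe(right, 1): at (0,7), heading left
shorter routes all fall short; 3 is best.

move(4), strafe(right, 2), strafe(right, 1)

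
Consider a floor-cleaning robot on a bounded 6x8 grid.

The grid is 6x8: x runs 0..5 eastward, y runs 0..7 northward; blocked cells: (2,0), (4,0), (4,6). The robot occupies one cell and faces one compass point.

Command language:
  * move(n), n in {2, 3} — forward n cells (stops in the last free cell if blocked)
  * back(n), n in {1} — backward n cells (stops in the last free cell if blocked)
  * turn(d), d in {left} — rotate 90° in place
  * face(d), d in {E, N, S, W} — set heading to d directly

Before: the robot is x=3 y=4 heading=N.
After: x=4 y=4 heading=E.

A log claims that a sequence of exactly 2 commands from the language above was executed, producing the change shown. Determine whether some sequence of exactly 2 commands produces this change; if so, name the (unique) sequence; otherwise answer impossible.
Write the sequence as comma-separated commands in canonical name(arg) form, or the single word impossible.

no 2-step route produces this change.

impossible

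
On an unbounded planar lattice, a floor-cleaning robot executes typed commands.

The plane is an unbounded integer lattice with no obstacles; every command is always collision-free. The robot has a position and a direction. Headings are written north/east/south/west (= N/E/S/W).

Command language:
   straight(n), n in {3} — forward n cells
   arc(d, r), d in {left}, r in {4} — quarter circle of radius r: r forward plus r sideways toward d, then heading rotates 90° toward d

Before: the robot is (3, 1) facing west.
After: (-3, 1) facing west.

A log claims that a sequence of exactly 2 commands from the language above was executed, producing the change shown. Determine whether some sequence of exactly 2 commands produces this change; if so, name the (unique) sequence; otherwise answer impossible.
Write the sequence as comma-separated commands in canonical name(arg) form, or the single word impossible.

key: heading stays W — no command in the sequence turns
t0: (3, 1) facing west
step 1 (straight(3)): (0, 1) facing west
step 2 (straight(3)): (-3, 1) facing west
all 4 alternatives checked — unique.

straight(3), straight(3)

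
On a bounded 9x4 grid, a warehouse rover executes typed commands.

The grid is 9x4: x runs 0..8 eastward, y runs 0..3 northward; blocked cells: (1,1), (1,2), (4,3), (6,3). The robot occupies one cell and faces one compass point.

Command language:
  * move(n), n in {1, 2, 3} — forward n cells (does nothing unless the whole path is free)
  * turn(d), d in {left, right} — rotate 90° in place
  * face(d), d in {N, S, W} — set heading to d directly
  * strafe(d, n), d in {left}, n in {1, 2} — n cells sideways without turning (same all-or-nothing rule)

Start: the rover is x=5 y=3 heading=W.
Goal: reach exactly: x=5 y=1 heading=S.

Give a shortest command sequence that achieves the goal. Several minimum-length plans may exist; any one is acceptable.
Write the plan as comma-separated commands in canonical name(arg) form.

initial: x=5 y=3 heading=W
t=1 face(S) ⇒ x=5 y=3 heading=S
t=2 move(2) ⇒ x=5 y=1 heading=S
no 1-step plan works, so 2 is optimal.

face(S), move(2)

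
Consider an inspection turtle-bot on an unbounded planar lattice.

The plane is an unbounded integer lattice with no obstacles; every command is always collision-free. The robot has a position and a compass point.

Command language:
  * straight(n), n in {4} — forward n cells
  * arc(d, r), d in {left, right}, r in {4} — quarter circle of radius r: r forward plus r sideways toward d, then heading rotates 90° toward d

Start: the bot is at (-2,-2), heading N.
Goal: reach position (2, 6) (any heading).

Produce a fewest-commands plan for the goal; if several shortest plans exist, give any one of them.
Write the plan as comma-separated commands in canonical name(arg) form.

initial: at (-2,-2), heading N
[1] after straight(4): at (-2,2), heading N
[2] after arc(right, 4): at (2,6), heading E
nothing shorter than 2 reaches the goal.

straight(4), arc(right, 4)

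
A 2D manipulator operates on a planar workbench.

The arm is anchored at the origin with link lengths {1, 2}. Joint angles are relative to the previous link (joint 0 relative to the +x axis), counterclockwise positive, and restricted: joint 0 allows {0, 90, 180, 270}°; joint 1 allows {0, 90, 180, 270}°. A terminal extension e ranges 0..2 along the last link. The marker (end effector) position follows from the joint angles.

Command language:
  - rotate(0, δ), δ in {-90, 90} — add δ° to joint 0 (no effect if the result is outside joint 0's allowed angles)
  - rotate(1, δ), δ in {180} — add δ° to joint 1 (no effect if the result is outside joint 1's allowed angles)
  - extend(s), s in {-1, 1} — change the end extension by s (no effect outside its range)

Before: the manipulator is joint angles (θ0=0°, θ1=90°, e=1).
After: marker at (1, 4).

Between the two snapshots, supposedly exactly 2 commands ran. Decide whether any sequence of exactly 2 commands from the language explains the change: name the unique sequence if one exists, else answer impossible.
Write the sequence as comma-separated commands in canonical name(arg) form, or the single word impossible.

extend(1), extend(1)

from: joint angles (θ0=0°, θ1=90°, e=1)
step 1 (extend(1)): joint angles (θ0=0°, θ1=90°, e=2)
step 2 (extend(1)): joint angles (θ0=0°, θ1=90°, e=2)
uniquely the one of 25 2-step routes that fits.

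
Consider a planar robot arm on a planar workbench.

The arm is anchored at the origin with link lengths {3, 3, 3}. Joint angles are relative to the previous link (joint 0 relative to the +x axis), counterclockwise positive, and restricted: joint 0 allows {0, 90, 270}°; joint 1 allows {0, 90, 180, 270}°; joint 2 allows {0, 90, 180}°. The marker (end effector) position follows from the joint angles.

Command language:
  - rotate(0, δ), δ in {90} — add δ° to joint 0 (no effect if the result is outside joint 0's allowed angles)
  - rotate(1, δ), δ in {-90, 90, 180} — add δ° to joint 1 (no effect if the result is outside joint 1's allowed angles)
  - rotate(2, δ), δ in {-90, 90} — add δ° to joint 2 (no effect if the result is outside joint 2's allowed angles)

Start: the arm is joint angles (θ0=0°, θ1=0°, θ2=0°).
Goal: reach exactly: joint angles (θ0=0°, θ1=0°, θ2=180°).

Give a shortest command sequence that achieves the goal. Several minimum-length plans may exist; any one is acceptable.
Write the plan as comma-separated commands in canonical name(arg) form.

begin: joint angles (θ0=0°, θ1=0°, θ2=0°)
t=1 rotate(2, 90) ⇒ joint angles (θ0=0°, θ1=0°, θ2=90°)
t=2 rotate(2, 90) ⇒ joint angles (θ0=0°, θ1=0°, θ2=180°)
nothing shorter than 2 reaches the goal.

rotate(2, 90), rotate(2, 90)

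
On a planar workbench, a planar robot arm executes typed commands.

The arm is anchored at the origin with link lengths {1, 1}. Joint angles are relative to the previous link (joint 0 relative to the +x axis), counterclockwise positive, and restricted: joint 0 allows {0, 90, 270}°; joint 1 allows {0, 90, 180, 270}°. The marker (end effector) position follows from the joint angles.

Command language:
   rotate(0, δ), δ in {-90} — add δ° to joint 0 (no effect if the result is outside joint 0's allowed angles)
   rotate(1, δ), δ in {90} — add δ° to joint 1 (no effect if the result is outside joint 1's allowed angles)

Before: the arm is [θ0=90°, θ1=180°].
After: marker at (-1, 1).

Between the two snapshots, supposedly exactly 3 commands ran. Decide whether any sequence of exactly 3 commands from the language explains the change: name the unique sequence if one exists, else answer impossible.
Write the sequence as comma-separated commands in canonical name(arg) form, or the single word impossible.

rotate(1, 90), rotate(1, 90), rotate(1, 90)

t0: [θ0=90°, θ1=180°]
step 1 (rotate(1, 90)): [θ0=90°, θ1=270°]
step 2 (rotate(1, 90)): [θ0=90°, θ1=0°]
step 3 (rotate(1, 90)): [θ0=90°, θ1=90°]
no other 3-command option fits: unique.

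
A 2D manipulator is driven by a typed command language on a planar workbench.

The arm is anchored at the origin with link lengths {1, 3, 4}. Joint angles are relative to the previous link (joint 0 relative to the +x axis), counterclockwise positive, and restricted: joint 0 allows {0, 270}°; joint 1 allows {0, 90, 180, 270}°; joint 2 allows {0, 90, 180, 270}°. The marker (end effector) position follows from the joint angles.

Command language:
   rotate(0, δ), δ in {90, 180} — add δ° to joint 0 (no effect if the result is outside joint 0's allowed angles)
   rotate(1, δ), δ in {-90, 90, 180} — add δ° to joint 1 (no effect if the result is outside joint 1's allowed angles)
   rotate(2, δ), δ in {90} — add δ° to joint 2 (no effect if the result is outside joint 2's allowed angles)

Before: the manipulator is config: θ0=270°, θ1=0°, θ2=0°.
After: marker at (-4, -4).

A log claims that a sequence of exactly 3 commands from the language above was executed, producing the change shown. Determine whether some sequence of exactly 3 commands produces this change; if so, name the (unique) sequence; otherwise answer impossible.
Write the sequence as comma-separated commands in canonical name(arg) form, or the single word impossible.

rotate(2, 90), rotate(2, 90), rotate(2, 90)

start: config: θ0=270°, θ1=0°, θ2=0°
1. rotate(2, 90) → config: θ0=270°, θ1=0°, θ2=90°
2. rotate(2, 90) → config: θ0=270°, θ1=0°, θ2=180°
3. rotate(2, 90) → config: θ0=270°, θ1=0°, θ2=270°
uniquely the one of 216 3-step routes that fits.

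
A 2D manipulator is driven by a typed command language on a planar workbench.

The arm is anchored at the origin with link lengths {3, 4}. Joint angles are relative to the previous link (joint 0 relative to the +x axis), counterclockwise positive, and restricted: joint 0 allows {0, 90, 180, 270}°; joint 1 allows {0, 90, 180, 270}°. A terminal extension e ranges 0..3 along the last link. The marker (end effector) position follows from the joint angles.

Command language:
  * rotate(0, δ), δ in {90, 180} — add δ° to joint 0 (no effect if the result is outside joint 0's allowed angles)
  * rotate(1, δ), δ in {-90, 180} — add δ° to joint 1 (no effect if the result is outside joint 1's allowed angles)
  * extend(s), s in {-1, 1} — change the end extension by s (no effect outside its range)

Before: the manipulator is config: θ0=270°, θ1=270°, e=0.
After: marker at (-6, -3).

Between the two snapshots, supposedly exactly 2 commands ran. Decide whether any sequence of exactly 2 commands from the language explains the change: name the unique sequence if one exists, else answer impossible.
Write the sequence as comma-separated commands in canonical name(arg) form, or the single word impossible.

extend(1), extend(1)

begin: config: θ0=270°, θ1=270°, e=0
t=1 extend(1) ⇒ config: θ0=270°, θ1=270°, e=1
t=2 extend(1) ⇒ config: θ0=270°, θ1=270°, e=2
no rival 2-sequence matches.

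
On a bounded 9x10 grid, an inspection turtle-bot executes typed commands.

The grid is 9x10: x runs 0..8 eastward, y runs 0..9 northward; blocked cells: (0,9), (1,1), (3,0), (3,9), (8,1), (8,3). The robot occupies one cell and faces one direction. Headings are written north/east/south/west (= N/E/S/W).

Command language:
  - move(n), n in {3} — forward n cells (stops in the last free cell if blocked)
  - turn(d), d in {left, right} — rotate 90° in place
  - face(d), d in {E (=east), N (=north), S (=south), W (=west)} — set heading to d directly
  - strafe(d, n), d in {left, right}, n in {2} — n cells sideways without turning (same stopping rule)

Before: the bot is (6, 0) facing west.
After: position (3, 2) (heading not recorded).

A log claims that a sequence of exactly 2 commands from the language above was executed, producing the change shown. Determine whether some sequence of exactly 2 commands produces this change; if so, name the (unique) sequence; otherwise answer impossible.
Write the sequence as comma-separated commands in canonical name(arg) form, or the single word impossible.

strafe(right, 2), move(3)

key: running move(3) before strafe(right, 2) would end elsewhere — order is forced
start: (6, 0) facing west
step 1 (strafe(right, 2)): (6, 2) facing west
step 2 (move(3)): (3, 2) facing west
all 81 alternatives checked — unique.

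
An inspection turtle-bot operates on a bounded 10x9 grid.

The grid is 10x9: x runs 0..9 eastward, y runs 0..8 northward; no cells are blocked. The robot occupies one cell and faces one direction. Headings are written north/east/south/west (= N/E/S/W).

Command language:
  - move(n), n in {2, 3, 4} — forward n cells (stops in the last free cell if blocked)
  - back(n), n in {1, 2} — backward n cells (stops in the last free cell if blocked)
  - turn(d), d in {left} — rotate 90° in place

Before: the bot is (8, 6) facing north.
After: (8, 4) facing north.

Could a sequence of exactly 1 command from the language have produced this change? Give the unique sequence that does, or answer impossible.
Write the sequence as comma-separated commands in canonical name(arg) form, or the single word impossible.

key: heading stays N — the single command does not turn
from: (8, 6) facing north
step 1 (back(2)): (8, 4) facing north
all 6 alternatives checked — unique.

back(2)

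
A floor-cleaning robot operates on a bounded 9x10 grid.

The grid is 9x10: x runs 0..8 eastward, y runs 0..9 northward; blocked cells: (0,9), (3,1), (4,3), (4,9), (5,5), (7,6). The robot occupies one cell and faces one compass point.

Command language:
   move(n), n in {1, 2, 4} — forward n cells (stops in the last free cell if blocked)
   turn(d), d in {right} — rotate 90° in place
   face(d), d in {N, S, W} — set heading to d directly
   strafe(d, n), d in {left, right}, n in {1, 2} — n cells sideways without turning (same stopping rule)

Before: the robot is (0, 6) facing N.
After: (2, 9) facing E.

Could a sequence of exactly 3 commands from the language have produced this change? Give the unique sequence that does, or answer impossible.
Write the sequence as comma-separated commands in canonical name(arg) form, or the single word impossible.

key: order matters: swapping strafe(right, 2) and turn(right) lands elsewhere
initial: (0, 6) facing N
step 1 (strafe(right, 2)): (2, 6) facing N
step 2 (move(4)): (2, 9) facing N
step 3 (turn(right)): (2, 9) facing E
no other 3-command option fits: unique.

strafe(right, 2), move(4), turn(right)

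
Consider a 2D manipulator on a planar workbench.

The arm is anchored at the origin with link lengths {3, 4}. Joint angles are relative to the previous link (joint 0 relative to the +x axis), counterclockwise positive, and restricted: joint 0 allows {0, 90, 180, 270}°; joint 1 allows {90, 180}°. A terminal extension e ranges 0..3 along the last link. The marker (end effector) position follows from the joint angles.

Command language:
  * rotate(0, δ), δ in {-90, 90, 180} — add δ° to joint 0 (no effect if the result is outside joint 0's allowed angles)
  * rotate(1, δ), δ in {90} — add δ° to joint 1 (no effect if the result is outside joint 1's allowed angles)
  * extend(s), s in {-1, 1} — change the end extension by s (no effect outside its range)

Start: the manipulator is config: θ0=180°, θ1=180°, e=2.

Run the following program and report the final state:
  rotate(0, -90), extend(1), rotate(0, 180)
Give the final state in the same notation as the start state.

config: θ0=270°, θ1=180°, e=3

from: config: θ0=180°, θ1=180°, e=2
[1] after rotate(0, -90): config: θ0=90°, θ1=180°, e=2
[2] after extend(1): config: θ0=90°, θ1=180°, e=3
[3] after rotate(0, 180): config: θ0=270°, θ1=180°, e=3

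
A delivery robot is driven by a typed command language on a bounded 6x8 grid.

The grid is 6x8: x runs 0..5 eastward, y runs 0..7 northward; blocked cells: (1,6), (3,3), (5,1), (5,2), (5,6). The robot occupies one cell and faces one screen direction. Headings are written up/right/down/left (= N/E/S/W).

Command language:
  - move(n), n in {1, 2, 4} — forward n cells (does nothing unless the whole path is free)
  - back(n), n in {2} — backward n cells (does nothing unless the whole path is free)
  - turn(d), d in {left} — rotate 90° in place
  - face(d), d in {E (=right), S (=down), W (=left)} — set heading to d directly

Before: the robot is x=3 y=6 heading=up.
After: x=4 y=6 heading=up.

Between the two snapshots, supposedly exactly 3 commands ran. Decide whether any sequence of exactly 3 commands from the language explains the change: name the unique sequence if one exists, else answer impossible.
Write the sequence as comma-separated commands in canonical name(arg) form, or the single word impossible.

face(E), move(1), turn(left)

key: heading stays N — rotations cancel among the 3 commands
t0: x=3 y=6 heading=up
1. face(E) → x=3 y=6 heading=right
2. move(1) → x=4 y=6 heading=right
3. turn(left) → x=4 y=6 heading=up
no other 3-command option fits: unique.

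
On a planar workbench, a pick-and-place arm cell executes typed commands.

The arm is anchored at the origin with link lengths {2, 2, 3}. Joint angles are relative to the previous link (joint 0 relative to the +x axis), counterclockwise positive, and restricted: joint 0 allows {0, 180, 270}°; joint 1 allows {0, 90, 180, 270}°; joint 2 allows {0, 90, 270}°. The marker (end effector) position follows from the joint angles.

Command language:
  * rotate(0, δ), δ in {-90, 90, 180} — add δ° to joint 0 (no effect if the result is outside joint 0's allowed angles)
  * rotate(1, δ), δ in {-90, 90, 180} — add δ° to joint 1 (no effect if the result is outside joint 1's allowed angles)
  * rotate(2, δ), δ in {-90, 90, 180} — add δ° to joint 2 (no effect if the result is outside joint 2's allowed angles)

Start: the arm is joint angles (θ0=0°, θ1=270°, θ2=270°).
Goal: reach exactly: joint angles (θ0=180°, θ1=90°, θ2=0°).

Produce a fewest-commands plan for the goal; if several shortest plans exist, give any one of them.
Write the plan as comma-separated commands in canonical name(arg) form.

rotate(0, 180), rotate(1, 180), rotate(2, 90)

begin: joint angles (θ0=0°, θ1=270°, θ2=270°)
step 1 (rotate(0, 180)): joint angles (θ0=180°, θ1=270°, θ2=270°)
step 2 (rotate(1, 180)): joint angles (θ0=180°, θ1=90°, θ2=270°)
step 3 (rotate(2, 90)): joint angles (θ0=180°, θ1=90°, θ2=0°)
minimal: 3 command(s), checked below 3.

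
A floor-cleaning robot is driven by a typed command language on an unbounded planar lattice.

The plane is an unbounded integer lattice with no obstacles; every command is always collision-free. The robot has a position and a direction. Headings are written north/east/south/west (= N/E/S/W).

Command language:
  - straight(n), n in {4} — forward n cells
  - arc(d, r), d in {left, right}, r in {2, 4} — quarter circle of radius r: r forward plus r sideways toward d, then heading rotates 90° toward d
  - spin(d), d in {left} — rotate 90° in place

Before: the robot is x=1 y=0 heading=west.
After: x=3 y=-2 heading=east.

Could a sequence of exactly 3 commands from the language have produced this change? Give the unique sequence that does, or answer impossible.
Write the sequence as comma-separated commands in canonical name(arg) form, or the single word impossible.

key: running straight(4) before arc(left, 2) would end elsewhere — order is forced
start: x=1 y=0 heading=west
step 1 (arc(left, 2)): x=-1 y=-2 heading=south
step 2 (spin(left)): x=-1 y=-2 heading=east
step 3 (straight(4)): x=3 y=-2 heading=east
no other 3-command option fits: unique.

arc(left, 2), spin(left), straight(4)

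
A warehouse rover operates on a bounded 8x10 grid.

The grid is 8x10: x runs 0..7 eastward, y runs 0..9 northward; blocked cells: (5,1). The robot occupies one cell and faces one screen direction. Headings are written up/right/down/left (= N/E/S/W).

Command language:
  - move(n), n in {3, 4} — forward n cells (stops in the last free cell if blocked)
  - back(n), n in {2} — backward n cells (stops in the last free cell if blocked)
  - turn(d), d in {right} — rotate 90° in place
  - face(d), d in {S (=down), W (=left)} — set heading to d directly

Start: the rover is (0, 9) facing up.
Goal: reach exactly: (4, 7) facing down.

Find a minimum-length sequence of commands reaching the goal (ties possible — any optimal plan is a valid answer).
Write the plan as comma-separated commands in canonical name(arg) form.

initial: (0, 9) facing up
[1] after back(2): (0, 7) facing up
[2] after turn(right): (0, 7) facing right
[3] after move(4): (4, 7) facing right
[4] after face(S): (4, 7) facing down
no 3-step plan works, so 4 is optimal.

back(2), turn(right), move(4), face(S)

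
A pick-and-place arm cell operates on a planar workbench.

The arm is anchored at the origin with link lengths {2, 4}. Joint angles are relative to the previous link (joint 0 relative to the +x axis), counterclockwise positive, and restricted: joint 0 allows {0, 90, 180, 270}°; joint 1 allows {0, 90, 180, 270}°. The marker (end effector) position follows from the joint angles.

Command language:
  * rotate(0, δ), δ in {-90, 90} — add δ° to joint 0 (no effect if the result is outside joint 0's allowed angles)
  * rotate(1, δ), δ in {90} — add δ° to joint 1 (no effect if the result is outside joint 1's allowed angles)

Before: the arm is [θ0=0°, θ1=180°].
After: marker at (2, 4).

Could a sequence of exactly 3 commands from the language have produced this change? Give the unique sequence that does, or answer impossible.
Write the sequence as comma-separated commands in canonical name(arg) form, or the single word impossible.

rotate(1, 90), rotate(1, 90), rotate(1, 90)

t0: [θ0=0°, θ1=180°]
step 1 (rotate(1, 90)): [θ0=0°, θ1=270°]
step 2 (rotate(1, 90)): [θ0=0°, θ1=0°]
step 3 (rotate(1, 90)): [θ0=0°, θ1=90°]
all 27 alternatives checked — unique.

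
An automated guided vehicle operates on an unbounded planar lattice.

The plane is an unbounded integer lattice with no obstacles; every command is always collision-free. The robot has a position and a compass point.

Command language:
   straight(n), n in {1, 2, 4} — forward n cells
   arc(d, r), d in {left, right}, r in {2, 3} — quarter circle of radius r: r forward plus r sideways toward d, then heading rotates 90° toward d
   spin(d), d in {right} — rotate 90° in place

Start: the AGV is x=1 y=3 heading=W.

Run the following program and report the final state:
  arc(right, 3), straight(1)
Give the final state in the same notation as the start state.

initial: x=1 y=3 heading=W
[1] after arc(right, 3): x=-2 y=6 heading=N
[2] after straight(1): x=-2 y=7 heading=N

x=-2 y=7 heading=N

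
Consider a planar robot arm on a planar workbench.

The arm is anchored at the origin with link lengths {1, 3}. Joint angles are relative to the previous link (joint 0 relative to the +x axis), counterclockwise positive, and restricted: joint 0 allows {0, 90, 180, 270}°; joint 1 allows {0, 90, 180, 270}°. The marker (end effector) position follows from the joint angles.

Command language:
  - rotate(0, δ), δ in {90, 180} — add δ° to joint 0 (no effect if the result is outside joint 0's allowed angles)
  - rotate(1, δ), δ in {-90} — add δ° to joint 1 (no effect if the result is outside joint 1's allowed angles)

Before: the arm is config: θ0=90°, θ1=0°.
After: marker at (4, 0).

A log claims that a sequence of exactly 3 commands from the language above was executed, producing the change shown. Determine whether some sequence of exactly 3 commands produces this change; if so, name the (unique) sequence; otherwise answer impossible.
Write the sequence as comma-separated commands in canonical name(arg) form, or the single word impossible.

rotate(0, 90), rotate(0, 90), rotate(0, 90)

start: config: θ0=90°, θ1=0°
step 1 (rotate(0, 90)): config: θ0=180°, θ1=0°
step 2 (rotate(0, 90)): config: θ0=270°, θ1=0°
step 3 (rotate(0, 90)): config: θ0=0°, θ1=0°
no rival 3-sequence matches.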